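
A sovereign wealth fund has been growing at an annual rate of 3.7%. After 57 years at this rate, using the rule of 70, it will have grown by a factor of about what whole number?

8 times

At 3.7% one doubling takes ≈ 18.92 years; 57 years is 3 of them, so ×8.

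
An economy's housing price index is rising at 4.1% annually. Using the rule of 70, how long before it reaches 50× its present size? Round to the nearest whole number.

≈ 96 years

Doubling time ≈ 70/4.1 = 17.07 years.
Reaching 50× takes log₂(50) ≈ 5.64 doublings.
5.64 × 17.07 ≈ 96 years.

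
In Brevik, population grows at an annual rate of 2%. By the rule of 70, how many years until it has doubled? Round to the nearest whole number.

70/2 ≈ 35.00, so it doubles roughly every 35 years.

roughly 35 years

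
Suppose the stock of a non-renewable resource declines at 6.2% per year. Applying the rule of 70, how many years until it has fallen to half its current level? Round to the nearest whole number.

The rule works in reverse for decay: 70/6.2 ≈ 11.29 years to halve.

around 11 years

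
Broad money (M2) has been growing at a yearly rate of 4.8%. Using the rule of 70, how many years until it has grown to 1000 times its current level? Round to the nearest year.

about 145 years

At 4.8% it doubles every 70/4.8 ≈ 14.58 years.
1000× is log₂ 1000 ≈ 9.97 doublings, so ≈ 9.97 × 14.58 = 145 years.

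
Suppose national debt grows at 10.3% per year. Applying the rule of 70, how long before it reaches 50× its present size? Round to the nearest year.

38 years

At 10.3% it doubles every 70/10.3 ≈ 6.80 years.
50× is log₂ 50 ≈ 5.64 doublings, so ≈ 5.64 × 6.80 = 38 years.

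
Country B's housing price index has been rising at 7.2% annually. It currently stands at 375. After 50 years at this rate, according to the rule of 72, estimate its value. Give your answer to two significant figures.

roughly 12000

It doubles every 72/7.2 ≈ 10.00 years, so 50 years is 5.00 doublings.
2^5.00 ≈ 32.00; 375 × 32.00 ≈ 12000.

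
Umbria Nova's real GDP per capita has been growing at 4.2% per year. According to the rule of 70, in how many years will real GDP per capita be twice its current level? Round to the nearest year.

70/4.2 ≈ 16.67, so it doubles roughly every 17 years.

approximately 17 years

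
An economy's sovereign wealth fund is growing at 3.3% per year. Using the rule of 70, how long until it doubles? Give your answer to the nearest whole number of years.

Doubling time ≈ 70 / 3.3 = 21.21 years.

around 21 years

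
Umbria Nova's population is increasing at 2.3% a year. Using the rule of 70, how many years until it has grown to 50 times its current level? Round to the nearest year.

≈ 172 years

At 2.3% it doubles every 70/2.3 ≈ 30.43 years.
50× is log₂ 50 ≈ 5.64 doublings, so ≈ 5.64 × 30.43 = 172 years.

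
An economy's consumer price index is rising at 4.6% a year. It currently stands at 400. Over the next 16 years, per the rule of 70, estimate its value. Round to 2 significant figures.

It doubles every 70/4.6 ≈ 15.22 years, so 16 years is 1.05 doublings.
2^1.05 ≈ 2.07; 400 × 2.07 ≈ 830.

roughly 830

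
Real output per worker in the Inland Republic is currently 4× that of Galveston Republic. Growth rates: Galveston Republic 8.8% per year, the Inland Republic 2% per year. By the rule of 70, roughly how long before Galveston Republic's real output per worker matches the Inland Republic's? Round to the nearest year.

The growth-rate gap is 8.8% − 2% = 6.8 percentage points.
So the ratio between them halves every 70/6.8 ≈ 10.29 years.
A 4× gap closes after 2 halvings: 2 × 10.29 ≈ 21 years.

21 years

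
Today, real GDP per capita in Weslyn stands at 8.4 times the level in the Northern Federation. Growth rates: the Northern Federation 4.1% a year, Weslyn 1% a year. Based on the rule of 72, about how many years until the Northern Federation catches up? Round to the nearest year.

roughly 71 years

The growth-rate gap is 4.1% − 1% = 3.1 percentage points.
So the ratio between them halves every 72/3.1 ≈ 23.23 years.
An 8.4 times gap takes log₂(8.4) ≈ 3.07 halvings to close: 3.07 × 23.23 ≈ 71 years.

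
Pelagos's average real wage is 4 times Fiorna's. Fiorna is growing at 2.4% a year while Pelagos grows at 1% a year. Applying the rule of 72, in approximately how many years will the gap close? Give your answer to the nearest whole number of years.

approximately 103 years

The growth-rate gap is 2.4% − 1% = 1.4 percentage points.
So the ratio between them halves every 72/1.4 ≈ 51.43 years.
A 4 times gap closes after 2 halvings: 2 × 51.43 ≈ 103 years.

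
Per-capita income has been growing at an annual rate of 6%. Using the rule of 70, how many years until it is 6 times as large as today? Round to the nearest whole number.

roughly 30 years

At 6% it doubles every 70/6 ≈ 11.67 years.
Reaching 6× takes log₂(6) ≈ 2.58 doublings.
2.58 × 11.67 ≈ 30 years.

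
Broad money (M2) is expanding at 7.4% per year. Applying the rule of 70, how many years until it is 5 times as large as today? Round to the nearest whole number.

Doubling time ≈ 70/7.4 = 9.46 years.
5× is log₂ 5 ≈ 2.32 doublings, so ≈ 2.32 × 9.46 = 22 years.

around 22 years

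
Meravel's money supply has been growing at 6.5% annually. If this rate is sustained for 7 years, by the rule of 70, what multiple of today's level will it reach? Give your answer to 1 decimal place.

about 1.6 times

Doubling time ≈ 70/6.5 = 10.77 years.
7 years / 10.77 ≈ 0.65 doublings → factor 2^0.65 ≈ 1.6.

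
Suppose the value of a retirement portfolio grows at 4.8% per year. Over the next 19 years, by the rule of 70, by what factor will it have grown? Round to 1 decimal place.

approximately 2.5 times

Doubling time ≈ 70/4.8 = 14.58 years.
19 years / 14.58 ≈ 1.30 doublings → factor 2^1.30 ≈ 2.5.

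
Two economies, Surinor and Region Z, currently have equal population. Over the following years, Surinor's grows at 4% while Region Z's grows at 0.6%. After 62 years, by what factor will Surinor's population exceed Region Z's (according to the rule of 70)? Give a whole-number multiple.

Only the 3.4-point difference matters.
70/3.4 ≈ 20.59 years per doubling of the ratio; 62 years gives 3.01 doublings, so ≈ 8×.

roughly 8 times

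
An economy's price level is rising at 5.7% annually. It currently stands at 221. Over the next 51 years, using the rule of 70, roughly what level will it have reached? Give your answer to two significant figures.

Doubling time ≈ 70/5.7 = 12.28 years.
51 years is 51/12.28 ≈ 4.15 doublings, a factor of 2^4.15 ≈ 17.75.
221 × 17.75 ≈ 3900.

≈ 3900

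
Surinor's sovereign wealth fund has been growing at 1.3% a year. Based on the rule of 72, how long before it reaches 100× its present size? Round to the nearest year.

about 368 years

One doubling takes 72/1.3 = 55.38 years.
100× is log₂ 100 ≈ 6.64 doublings, so ≈ 6.64 × 55.38 = 368 years.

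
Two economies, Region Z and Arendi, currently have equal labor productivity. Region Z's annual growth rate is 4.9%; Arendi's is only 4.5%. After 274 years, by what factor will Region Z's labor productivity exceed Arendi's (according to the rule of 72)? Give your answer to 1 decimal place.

Region Z pulls ahead at 0.4 pp per year, so the ratio doubles every 72/0.4 ≈ 180.00 years.
In 274 years that's 1.52 doublings: 2^1.52 ≈ 2.9.

≈ 2.9 times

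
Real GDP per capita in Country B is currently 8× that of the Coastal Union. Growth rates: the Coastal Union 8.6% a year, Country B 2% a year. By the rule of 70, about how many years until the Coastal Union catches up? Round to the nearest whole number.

around 32 years

What matters is the difference: 6.6 pp.
Rule of 70 on the gap: the ratio halves every 70/6.6 ≈ 10.61 years.
An 8× gap closes after 3 halvings: 3 × 10.61 ≈ 32 years.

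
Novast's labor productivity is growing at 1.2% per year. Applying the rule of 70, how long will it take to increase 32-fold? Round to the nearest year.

One doubling takes 70/1.2 = 58.33 years.
32× is 5 doublings, so 5 × 58.33 ≈ 292 years.

roughly 292 years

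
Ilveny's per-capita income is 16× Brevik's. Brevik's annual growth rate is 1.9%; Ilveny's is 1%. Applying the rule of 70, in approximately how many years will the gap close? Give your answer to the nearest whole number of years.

The growth-rate gap is 1.9% − 1% = 0.9 percentage points.
So the ratio between them halves every 70/0.9 ≈ 77.78 years.
A 16× gap closes after 4 halvings: 4 × 77.78 ≈ 311 years.

about 311 years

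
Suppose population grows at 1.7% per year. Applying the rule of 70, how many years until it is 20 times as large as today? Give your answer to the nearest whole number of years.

One doubling takes 70/1.7 = 41.18 years.
20× is log₂ 20 ≈ 4.32 doublings, so ≈ 4.32 × 41.18 = 178 years.

approximately 178 years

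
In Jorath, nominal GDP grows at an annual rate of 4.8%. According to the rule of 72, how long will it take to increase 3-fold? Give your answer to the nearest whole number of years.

Doubling time ≈ 72/4.8 = 15.00 years.
Reaching 3× takes log₂(3) ≈ 1.58 doublings.
1.58 × 15.00 ≈ 24 years.

about 24 years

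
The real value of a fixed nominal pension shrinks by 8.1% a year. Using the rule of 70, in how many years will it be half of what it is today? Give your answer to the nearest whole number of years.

Halving time ≈ 70 / 8.1 = 8.64 → 9 years.

around 9 years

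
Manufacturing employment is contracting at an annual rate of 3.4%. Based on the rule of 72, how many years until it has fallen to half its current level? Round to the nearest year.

Falling at 3.4%, it halves about every 72/3.4 = 21.18 years.

roughly 21 years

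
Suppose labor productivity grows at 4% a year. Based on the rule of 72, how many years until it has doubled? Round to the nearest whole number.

72/4 ≈ 18.00, so it doubles roughly every 18 years.

around 18 years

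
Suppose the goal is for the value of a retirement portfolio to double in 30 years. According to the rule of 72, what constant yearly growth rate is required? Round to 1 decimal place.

72 / 30 ≈ 2.40, so about 2.4% per year.

about 2.4%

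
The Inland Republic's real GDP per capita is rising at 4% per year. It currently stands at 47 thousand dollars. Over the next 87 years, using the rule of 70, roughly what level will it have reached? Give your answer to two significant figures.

approximately 1500 thousand dollars

It doubles every 70/4 ≈ 17.50 years, so 87 years is 4.97 doublings.
2^4.97 ≈ 31.34; 47 × 31.34 ≈ 1500 thousand dollars.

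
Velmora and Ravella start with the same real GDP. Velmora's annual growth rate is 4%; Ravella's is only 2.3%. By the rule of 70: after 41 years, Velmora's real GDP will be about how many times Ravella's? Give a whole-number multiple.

roughly 2 times

Rate gap = 4% − 2.3% = 1.7 points.
The ratio doubles every 70/1.7 ≈ 41.18 years.
41/41.18 ≈ 1.00 doublings → ratio ≈ 2^1.00 ≈ 2.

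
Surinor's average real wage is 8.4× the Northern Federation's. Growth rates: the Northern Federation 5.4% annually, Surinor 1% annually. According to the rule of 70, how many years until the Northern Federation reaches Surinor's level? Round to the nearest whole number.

The growth-rate gap is 5.4% − 1% = 4.4 percentage points.
So the ratio between them halves every 70/4.4 ≈ 15.91 years.
An 8.4× gap takes log₂(8.4) ≈ 3.07 halvings to close: 3.07 × 15.91 ≈ 49 years.

49 years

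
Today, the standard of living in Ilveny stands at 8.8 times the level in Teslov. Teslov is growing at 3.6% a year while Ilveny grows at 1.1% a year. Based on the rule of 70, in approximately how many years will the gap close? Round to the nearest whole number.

≈ 88 years

The growth-rate gap is 3.6% − 1.1% = 2.5 percentage points.
So the ratio between them halves every 70/2.5 ≈ 28.00 years.
An 8.8 times gap takes log₂(8.8) ≈ 3.14 halvings to close: 3.14 × 28.00 ≈ 88 years.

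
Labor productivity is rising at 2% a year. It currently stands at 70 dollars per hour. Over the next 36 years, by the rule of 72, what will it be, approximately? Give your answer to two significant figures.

roughly 140 dollars per hour

It doubles every 72/2 ≈ 36.00 years, so 36 years is 1.00 doublings.
2^1.00 ≈ 2.00; 70 × 2.00 ≈ 140 dollars per hour.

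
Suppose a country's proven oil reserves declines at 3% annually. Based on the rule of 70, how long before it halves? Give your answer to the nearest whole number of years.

The rule works in reverse for decay: 70/3 ≈ 23.33 years to halve.

≈ 23 years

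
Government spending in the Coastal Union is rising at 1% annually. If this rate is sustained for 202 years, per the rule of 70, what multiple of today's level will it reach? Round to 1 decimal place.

7.4 times

Doubling time ≈ 70/1 = 70.00 years.
202 years / 70.00 ≈ 2.89 doublings → factor 2^2.89 ≈ 7.4.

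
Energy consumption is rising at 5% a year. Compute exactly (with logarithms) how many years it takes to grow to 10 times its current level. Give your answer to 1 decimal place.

47.2 years

t = ln(10) / ln(1 + 0.05) = 2.3026 / 0.048790 ≈ 47.19.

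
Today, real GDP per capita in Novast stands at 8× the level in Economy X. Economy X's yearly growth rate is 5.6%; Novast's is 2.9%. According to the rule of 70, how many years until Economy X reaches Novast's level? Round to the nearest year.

approximately 78 years

What matters is the difference: 2.7 pp.
Rule of 70 on the gap: the ratio halves every 70/2.7 ≈ 25.93 years.
An 8× gap closes after 3 halvings: 3 × 25.93 ≈ 78 years.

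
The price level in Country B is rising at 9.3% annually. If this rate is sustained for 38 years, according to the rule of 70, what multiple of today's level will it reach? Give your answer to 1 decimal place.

Doubles every ≈ 7.53 years (70/9.3).
38 years is 5.05 doublings; 2^5.05 ≈ 33.1×.

33.1 times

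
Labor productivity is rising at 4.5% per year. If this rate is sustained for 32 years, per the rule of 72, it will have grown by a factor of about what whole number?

around 4 times

72/4.5 ≈ 16.00 years per doubling.
32 years fits 2 doublings: 2^2 = 4.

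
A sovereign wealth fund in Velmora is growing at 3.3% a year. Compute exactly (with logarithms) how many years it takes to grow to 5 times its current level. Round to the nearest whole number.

50 years

t = ln(5) / ln(1 + 0.033) = 1.6094 / 0.032467 ≈ 49.57.
≈ 50 years.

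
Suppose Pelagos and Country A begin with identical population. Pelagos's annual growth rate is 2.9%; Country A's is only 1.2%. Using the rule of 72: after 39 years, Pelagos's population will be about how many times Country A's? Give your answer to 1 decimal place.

1.9 times

Pelagos pulls ahead at 1.7 pp per year, so the ratio doubles every 72/1.7 ≈ 42.35 years.
In 39 years that's 0.92 doublings: 2^0.92 ≈ 1.9.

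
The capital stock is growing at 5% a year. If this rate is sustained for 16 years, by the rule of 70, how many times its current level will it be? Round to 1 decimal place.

Doubling time ≈ 70/5 = 14.00 years.
16 years / 14.00 ≈ 1.14 doublings → factor 2^1.14 ≈ 2.2.

approximately 2.2 times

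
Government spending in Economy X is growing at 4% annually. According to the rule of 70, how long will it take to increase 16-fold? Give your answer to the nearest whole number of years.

70 years

One doubling takes 70/4 = 17.50 years.
Getting to 16× needs 4 doublings: 4 × 17.50 ≈ 70 years.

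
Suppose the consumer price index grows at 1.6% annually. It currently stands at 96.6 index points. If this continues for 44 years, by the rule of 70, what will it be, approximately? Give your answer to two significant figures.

It doubles every 70/1.6 ≈ 43.75 years, so 44 years is 1.01 doublings.
2^1.01 ≈ 2.01; 96.6 × 2.01 ≈ 190 index points.

roughly 190 index points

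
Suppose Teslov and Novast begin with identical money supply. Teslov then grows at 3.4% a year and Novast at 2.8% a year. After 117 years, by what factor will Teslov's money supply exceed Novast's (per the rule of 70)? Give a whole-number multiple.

Teslov pulls ahead at 0.6 pp per year, so the ratio doubles every 70/0.6 ≈ 116.67 years.
In 117 years that's 1.00 doublings: 2^1.00 ≈ 2.

2 times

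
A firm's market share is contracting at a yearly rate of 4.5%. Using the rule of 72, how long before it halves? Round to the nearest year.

Halving time ≈ 72 / 4.5 = 16.00 → 16 years.

about 16 years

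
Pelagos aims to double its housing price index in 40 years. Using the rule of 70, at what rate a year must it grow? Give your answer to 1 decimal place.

70 / 40 ≈ 1.75, so about 1.8% a year.

approximately 1.8% a year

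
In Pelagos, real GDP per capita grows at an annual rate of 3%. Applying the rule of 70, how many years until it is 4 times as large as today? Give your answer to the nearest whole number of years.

about 47 years

One doubling takes 70/3 = 23.33 years.
4× is 2 doublings, so 2 × 23.33 ≈ 47 years.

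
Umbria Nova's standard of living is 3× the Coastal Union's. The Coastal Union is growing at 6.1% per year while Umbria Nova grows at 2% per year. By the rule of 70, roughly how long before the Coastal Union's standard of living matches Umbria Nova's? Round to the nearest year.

The growth-rate gap is 6.1% − 2% = 4.1 percentage points.
So the ratio between them halves every 70/4.1 ≈ 17.07 years.
A 3× gap takes log₂(3) ≈ 1.58 halvings to close: 1.58 × 17.07 ≈ 27 years.

27 years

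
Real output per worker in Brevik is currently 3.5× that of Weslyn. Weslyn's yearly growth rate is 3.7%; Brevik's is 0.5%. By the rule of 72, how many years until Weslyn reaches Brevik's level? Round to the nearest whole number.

Weslyn gains on Brevik at 3.7% − 0.5% = 3.2 points a year.
At that relative rate the gap halves every 72/3.2 ≈ 22.50 years.
A 3.5× gap takes log₂(3.5) ≈ 1.81 halvings to close: 1.81 × 22.50 ≈ 41 years.

approximately 41 years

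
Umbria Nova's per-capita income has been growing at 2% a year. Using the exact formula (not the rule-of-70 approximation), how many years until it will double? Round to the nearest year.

t = ln(2) / ln(1 + 0.02) = 0.6931 / 0.019803 ≈ 35.00.
≈ 35 years.

35 years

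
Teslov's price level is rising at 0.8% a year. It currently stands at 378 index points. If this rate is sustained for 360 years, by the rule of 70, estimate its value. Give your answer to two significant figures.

6500 index points

Doubling time ≈ 70/0.8 = 87.50 years.
360 years is 360/87.50 ≈ 4.11 doublings, a factor of 2^4.11 ≈ 17.27.
378 × 17.27 ≈ 6500 index points.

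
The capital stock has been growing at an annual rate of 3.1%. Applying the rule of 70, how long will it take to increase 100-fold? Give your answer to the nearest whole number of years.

At 3.1% it doubles every 70/3.1 ≈ 22.58 years.
100× is log₂ 100 ≈ 6.64 doublings, so ≈ 6.64 × 22.58 = 150 years.

≈ 150 years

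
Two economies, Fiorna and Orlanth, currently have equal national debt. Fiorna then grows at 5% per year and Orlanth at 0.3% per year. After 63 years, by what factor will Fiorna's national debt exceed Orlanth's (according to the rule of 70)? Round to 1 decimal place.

roughly 18.8 times

Fiorna pulls ahead at 4.7 pp per year, so the ratio doubles every 70/4.7 ≈ 14.89 years.
In 63 years that's 4.23 doublings: 2^4.23 ≈ 18.8.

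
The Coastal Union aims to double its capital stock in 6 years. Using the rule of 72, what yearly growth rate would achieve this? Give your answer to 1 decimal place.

72 / 6 ≈ 12.00, so about 12.0% per year.

approximately 12.0%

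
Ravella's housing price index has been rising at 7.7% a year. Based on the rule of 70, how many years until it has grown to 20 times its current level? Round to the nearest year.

Doubling time ≈ 70/7.7 = 9.09 years.
Reaching 20× takes log₂(20) ≈ 4.32 doublings.
4.32 × 9.09 ≈ 39 years.

about 39 years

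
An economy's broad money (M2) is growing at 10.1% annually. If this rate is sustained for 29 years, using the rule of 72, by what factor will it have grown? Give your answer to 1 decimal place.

Doubles every ≈ 7.13 years (72/10.1).
29 years is 4.07 doublings; 2^4.07 ≈ 16.8×.

about 16.8 times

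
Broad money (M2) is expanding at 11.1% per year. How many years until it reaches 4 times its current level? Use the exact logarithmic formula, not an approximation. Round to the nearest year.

13 years

t = ln(4) / ln(1 + 0.111) = 1.3863 / 0.105261 ≈ 13.17.
≈ 13 years.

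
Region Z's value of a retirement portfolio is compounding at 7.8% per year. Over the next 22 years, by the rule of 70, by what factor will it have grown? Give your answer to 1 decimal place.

roughly 5.5 times

Doubling time ≈ 70/7.8 = 8.97 years.
22 years / 8.97 ≈ 2.45 doublings → factor 2^2.45 ≈ 5.5.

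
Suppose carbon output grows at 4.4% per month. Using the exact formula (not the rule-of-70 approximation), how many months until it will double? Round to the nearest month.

16 months

t = ln(2) / ln(1 + 0.044) = 0.6931 / 0.043059 ≈ 16.10.
≈ 16 months.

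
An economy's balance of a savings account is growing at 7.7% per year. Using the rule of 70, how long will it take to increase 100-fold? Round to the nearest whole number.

One doubling takes 70/7.7 = 9.09 years.
Reaching 100× takes log₂(100) ≈ 6.64 doublings.
6.64 × 9.09 ≈ 60 years.

≈ 60 years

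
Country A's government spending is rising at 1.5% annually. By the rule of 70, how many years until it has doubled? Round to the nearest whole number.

≈ 47 years

Doubling time ≈ 70 / 1.5 = 46.67 years.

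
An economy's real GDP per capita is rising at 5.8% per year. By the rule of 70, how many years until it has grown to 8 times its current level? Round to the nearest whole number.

Doubling time ≈ 70/5.8 = 12.07 years.
8 = 2^3, so 3 doublings → 36 years.

roughly 36 years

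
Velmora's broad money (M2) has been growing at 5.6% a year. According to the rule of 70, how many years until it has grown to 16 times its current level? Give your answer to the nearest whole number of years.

At 5.6% it doubles every 70/5.6 ≈ 12.50 years.
16 = 2^4, so 4 doublings → 50 years.

≈ 50 years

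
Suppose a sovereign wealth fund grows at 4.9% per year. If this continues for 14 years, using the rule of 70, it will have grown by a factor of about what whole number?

around 2 times

Doubling time ≈ 70/4.9 = 14.29 years.
14/14.29 ≈ 1 doubling, so about 2^1 = 2×.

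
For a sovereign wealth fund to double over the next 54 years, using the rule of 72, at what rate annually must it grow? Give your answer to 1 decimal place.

72 / 54 ≈ 1.33, so about 1.3% annually.

roughly 1.3%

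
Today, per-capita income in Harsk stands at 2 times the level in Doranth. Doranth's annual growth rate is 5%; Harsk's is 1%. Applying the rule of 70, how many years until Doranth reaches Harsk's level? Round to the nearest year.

Doranth gains on Harsk at 5% − 1% = 4 points a year.
At that relative rate the gap halves every 70/4 ≈ 17.50 years.
A 2 times gap closes after 1 halving: 1 × 17.50 ≈ 18 years.

about 18 years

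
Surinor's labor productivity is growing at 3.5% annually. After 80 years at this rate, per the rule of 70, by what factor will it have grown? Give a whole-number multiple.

70/3.5 ≈ 20.00 years per doubling.
80 years fits 4 doublings: 2^4 = 16.

around 16 times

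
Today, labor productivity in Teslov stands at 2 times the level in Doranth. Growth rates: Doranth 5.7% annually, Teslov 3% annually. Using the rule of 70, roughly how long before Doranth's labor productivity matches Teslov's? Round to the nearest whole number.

Doranth gains on Teslov at 5.7% − 3% = 2.7 points a year.
At that relative rate the gap halves every 70/2.7 ≈ 25.93 years.
A 2 times gap closes after 1 halving: 1 × 25.93 ≈ 26 years.

about 26 years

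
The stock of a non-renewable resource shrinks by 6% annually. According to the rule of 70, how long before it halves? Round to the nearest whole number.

The rule works in reverse for decay: 70/6 ≈ 11.67 years to halve.

about 12 years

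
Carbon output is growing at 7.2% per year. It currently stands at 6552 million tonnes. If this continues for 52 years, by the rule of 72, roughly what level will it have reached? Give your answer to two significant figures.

approximately 240000 million tonnes

It doubles every 72/7.2 ≈ 10.00 years, so 52 years is 5.20 doublings.
2^5.20 ≈ 36.76; 6552 × 36.76 ≈ 240000 million tonnes.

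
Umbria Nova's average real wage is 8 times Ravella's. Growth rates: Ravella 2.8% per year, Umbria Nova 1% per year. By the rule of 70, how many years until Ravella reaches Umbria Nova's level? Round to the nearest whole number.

The growth-rate gap is 2.8% − 1% = 1.8 percentage points.
So the ratio between them halves every 70/1.8 ≈ 38.89 years.
An 8 times gap closes after 3 halvings: 3 × 38.89 ≈ 117 years.

approximately 117 years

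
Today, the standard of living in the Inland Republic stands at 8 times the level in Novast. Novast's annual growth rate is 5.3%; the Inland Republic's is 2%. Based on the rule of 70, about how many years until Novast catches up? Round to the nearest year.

What matters is the difference: 3.3 pp.
Rule of 70 on the gap: the ratio halves every 70/3.3 ≈ 21.21 years.
An 8 times gap closes after 3 halvings: 3 × 21.21 ≈ 64 years.

≈ 64 years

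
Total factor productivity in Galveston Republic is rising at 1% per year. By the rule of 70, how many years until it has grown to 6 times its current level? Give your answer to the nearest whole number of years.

around 181 years

At 1% it doubles every 70/1 ≈ 70.00 years.
6× is log₂ 6 ≈ 2.58 doublings, so ≈ 2.58 × 70.00 = 181 years.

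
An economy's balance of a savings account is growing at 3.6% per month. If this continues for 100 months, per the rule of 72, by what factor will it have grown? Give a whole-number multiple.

≈ 32 times

Doubling time ≈ 72/3.6 = 20.00 months.
100/20.00 ≈ 5 doublings, so about 2^5 = 32×.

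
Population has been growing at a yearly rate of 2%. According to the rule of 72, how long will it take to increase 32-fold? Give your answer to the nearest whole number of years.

about 180 years

At 2% it doubles every 72/2 ≈ 36.00 years.
32 = 2^5, so 5 doublings → 180 years.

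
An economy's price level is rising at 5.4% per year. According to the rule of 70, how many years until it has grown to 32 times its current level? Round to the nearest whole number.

At 5.4% it doubles every 70/5.4 ≈ 12.96 years.
32× is 5 doublings, so 5 × 12.96 ≈ 65 years.

approximately 65 years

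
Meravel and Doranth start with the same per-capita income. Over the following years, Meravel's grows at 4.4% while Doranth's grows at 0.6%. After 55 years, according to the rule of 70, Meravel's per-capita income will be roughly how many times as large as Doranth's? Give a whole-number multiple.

around 8 times

Rate gap = 4.4% − 0.6% = 3.8 points.
The ratio doubles every 70/3.8 ≈ 18.42 years.
55/18.42 ≈ 2.99 doublings → ratio ≈ 2^2.99 ≈ 8.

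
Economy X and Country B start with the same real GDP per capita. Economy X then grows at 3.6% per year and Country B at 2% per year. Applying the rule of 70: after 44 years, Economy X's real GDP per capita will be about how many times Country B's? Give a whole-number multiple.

Economy X pulls ahead at 1.6 pp per year, so the ratio doubles every 70/1.6 ≈ 43.75 years.
In 44 years that's 1.01 doublings: 2^1.01 ≈ 2.

approximately 2 times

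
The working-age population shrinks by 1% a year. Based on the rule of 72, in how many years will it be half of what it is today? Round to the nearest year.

≈ 72 years

Halving time ≈ 72 / 1 = 72.00 → 72 years.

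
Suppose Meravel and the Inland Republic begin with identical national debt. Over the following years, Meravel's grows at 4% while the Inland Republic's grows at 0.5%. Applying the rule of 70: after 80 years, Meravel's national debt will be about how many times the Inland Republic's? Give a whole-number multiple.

approximately 16 times

Rate gap = 4% − 0.5% = 3.5 points.
The ratio doubles every 70/3.5 ≈ 20.00 years.
80/20.00 ≈ 4.00 doublings → ratio ≈ 2^4.00 ≈ 16.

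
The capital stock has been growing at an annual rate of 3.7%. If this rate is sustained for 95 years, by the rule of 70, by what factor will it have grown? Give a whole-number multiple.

70/3.7 ≈ 18.92 years per doubling.
95 years fits 5 doublings: 2^5 = 32.

around 32 times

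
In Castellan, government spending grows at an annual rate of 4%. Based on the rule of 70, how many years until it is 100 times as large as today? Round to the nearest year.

around 116 years

Doubling time ≈ 70/4 = 17.50 years.
100× is log₂ 100 ≈ 6.64 doublings, so ≈ 6.64 × 17.50 = 116 years.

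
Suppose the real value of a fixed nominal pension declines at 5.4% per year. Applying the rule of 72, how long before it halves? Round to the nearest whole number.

The rule works in reverse for decay: 72/5.4 ≈ 13.33 years to halve.

around 13 years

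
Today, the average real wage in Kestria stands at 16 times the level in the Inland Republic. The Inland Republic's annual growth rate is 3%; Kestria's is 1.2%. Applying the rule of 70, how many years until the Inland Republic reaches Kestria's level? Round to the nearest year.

The growth-rate gap is 3% − 1.2% = 1.8 percentage points.
So the ratio between them halves every 70/1.8 ≈ 38.89 years.
A 16 times gap closes after 4 halvings: 4 × 38.89 ≈ 156 years.

156 years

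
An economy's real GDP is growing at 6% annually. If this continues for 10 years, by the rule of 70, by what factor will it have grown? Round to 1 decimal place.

about 1.8 times

Doubles every ≈ 11.67 years (70/6).
10 years is 0.86 doublings; 2^0.86 ≈ 1.8×.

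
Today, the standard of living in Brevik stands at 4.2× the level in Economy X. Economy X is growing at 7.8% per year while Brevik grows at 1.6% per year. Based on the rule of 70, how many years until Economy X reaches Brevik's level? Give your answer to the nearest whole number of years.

roughly 23 years

The growth-rate gap is 7.8% − 1.6% = 6.2 percentage points.
So the ratio between them halves every 70/6.2 ≈ 11.29 years.
A 4.2× gap takes log₂(4.2) ≈ 2.07 halvings to close: 2.07 × 11.29 ≈ 23 years.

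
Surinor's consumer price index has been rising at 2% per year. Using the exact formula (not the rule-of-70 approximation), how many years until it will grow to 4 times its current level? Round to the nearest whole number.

t = ln(4) / ln(1 + 0.02) = 1.3863 / 0.019803 ≈ 70.00.
≈ 70 years.

70 years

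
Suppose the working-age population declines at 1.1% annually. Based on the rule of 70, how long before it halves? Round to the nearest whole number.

Halving time ≈ 70 / 1.1 = 63.64 → 64 years.

64 years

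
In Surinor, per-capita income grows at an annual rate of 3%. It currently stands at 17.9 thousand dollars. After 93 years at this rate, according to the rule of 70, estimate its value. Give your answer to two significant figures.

It doubles every 70/3 ≈ 23.33 years, so 93 years is 3.99 doublings.
2^3.99 ≈ 15.89; 17.9 × 15.89 ≈ 280 thousand dollars.

roughly 280 thousand dollars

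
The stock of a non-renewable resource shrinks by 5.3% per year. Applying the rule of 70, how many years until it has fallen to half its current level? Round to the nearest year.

13 years

Falling at 5.3%, it halves about every 70/5.3 = 13.21 years.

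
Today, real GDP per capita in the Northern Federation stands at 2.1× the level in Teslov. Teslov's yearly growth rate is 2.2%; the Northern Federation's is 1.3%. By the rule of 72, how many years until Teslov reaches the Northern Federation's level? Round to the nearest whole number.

about 86 years

Teslov gains on the Northern Federation at 2.2% − 1.3% = 0.9 points a year.
At that relative rate the gap halves every 72/0.9 ≈ 80.00 years.
A 2.1× gap takes log₂(2.1) ≈ 1.07 halvings to close: 1.07 × 80.00 ≈ 86 years.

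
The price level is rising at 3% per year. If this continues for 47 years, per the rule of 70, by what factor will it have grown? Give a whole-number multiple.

At 3% one doubling takes ≈ 23.33 years; 47 years is 2 of them, so ×4.

approximately 4 times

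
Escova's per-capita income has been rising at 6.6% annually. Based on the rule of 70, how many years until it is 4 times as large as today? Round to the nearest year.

roughly 21 years

At 6.6% it doubles every 70/6.6 ≈ 10.61 years.
Getting to 4× needs 2 doublings: 2 × 10.61 ≈ 21 years.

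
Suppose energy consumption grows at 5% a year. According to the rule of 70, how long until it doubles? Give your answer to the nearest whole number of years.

roughly 14 years

70/5 ≈ 14.00, so it doubles roughly every 14 years.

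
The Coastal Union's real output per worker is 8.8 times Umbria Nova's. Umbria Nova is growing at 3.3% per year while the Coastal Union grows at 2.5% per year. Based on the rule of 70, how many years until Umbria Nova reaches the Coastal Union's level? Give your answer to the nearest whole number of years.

≈ 275 years

The growth-rate gap is 3.3% − 2.5% = 0.8 percentage points.
So the ratio between them halves every 70/0.8 ≈ 87.50 years.
An 8.8 times gap takes log₂(8.8) ≈ 3.14 halvings to close: 3.14 × 87.50 ≈ 275 years.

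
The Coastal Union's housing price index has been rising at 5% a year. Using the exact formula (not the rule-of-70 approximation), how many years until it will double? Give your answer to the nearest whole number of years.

t = ln(2) / ln(1 + 0.05) = 0.6931 / 0.048790 ≈ 14.21.
≈ 14 years.

14 years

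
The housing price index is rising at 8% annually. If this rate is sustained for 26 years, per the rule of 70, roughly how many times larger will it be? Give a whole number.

about 8 times

At 8% one doubling takes ≈ 8.75 years; 26 years is 3 of them, so ×8.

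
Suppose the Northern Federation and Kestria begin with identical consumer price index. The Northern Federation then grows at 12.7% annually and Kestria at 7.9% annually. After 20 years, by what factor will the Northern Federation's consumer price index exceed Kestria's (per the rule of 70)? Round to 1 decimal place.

roughly 2.6 times

Only the 4.8-point difference matters.
70/4.8 ≈ 14.58 years per doubling of the ratio; 20 years gives 1.37 doublings, so ≈ 2.6×.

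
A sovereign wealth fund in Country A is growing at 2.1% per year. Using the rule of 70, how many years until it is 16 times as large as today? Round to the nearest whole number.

Doubling time ≈ 70/2.1 = 33.33 years.
16 = 2^4, so 4 doublings → 133 years.

approximately 133 years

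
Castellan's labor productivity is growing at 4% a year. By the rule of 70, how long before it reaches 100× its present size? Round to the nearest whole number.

around 116 years

At 4% it doubles every 70/4 ≈ 17.50 years.
Reaching 100× takes log₂(100) ≈ 6.64 doublings.
6.64 × 17.50 ≈ 116 years.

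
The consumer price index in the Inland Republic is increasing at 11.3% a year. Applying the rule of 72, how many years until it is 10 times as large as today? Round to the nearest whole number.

Doubling time ≈ 72/11.3 = 6.37 years.
Reaching 10× takes log₂(10) ≈ 3.32 doublings.
3.32 × 6.37 ≈ 21 years.

approximately 21 years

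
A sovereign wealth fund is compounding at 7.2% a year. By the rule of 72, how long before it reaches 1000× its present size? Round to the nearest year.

One doubling takes 72/7.2 = 10.00 years.
Reaching 1000× takes log₂(1000) ≈ 9.97 doublings.
9.97 × 10.00 ≈ 100 years.

roughly 100 years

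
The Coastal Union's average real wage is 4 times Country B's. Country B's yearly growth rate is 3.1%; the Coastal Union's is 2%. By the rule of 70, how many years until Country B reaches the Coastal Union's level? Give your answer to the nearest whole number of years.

≈ 127 years

What matters is the difference: 1.1 pp.
Rule of 70 on the gap: the ratio halves every 70/1.1 ≈ 63.64 years.
A 4 times gap closes after 2 halvings: 2 × 63.64 ≈ 127 years.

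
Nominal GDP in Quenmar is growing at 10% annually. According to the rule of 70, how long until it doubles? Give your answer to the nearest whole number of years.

approximately 7 years

70/10 ≈ 7.00, so it doubles roughly every 7 years.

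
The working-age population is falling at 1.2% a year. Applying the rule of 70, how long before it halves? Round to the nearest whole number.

≈ 58 years

Falling at 1.2%, it halves about every 70/1.2 = 58.33 years.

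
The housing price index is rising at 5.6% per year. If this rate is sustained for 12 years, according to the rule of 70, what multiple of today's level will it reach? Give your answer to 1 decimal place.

≈ 1.9 times

Doubles every ≈ 12.50 years (70/5.6).
12 years is 0.96 doublings; 2^0.96 ≈ 1.9×.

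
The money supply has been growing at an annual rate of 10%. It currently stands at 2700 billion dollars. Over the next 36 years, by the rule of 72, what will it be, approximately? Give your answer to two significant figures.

about 86000 billion dollars

It doubles every 72/10 ≈ 7.20 years, so 36 years is 5.00 doublings.
2^5.00 ≈ 32.00; 2700 × 32.00 ≈ 86000 billion dollars.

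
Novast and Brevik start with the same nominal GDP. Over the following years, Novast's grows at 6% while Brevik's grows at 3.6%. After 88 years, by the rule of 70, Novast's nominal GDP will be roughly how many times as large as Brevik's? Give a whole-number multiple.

≈ 8 times

Only the 2.4-point difference matters.
70/2.4 ≈ 29.17 years per doubling of the ratio; 88 years gives 3.02 doublings, so ≈ 8×.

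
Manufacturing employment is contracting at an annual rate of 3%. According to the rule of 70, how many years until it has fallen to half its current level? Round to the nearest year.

The rule works in reverse for decay: 70/3 ≈ 23.33 years to halve.

23 years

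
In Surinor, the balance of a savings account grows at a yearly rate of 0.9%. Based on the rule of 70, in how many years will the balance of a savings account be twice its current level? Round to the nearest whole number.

around 78 years

70/0.9 ≈ 77.78, so it doubles roughly every 78 years.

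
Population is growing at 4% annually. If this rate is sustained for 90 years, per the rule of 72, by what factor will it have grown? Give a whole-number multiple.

At 4% one doubling takes ≈ 18.00 years; 90 years is 5 of them, so ×32.

around 32 times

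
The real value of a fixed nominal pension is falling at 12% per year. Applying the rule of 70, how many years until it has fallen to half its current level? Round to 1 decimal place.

The rule works in reverse for decay: 70/12 ≈ 5.83 years to halve.

around 5.8 years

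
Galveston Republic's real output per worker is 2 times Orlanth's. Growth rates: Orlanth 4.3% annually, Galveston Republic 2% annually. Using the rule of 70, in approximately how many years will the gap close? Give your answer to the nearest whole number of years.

around 30 years

What matters is the difference: 2.3 pp.
Rule of 70 on the gap: the ratio halves every 70/2.3 ≈ 30.43 years.
A 2 times gap closes after 1 halving: 1 × 30.43 ≈ 30 years.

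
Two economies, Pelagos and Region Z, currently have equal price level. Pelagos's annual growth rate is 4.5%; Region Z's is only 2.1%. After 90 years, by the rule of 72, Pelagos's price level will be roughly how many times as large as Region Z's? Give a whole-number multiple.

about 8 times

Rate gap = 4.5% − 2.1% = 2.4 points.
The ratio doubles every 72/2.4 ≈ 30.00 years.
90/30.00 ≈ 3.00 doublings → ratio ≈ 2^3.00 ≈ 8.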